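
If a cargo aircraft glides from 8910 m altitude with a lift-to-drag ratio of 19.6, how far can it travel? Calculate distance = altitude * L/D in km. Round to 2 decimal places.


Step 1: Glide distance = altitude * L/D = 8910 * 19.6 = 174636.0 m
Step 2: Convert to km: 174636.0 / 1000 = 174.64 km

174.64


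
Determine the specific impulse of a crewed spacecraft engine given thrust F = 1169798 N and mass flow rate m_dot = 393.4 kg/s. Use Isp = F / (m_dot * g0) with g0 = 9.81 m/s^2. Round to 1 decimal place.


Step 1: m_dot * g0 = 393.4 * 9.81 = 3859.25
Step 2: Isp = 1169798 / 3859.25 = 303.1 s

303.1


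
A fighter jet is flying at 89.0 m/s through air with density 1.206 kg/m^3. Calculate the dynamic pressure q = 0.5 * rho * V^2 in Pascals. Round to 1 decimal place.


Step 1: V^2 = 89.0^2 = 7921.0
Step 2: q = 0.5 * 1.206 * 7921.0
Step 3: q = 4776.4 Pa

4776.4


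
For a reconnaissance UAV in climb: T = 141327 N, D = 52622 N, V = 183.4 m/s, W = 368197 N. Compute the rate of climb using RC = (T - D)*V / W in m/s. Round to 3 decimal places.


Step 1: Excess thrust = T - D = 141327 - 52622 = 88705 N
Step 2: Excess power = 88705 * 183.4 = 16268497.0 W
Step 3: RC = 16268497.0 / 368197 = 44.184 m/s

44.184


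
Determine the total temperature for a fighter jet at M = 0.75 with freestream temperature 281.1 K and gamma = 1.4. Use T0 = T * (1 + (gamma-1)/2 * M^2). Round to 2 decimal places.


Step 1: (gamma-1)/2 = 0.2
Step 2: M^2 = 0.5625
Step 3: 1 + 0.2 * 0.5625 = 1.1125
Step 4: T0 = 281.1 * 1.1125 = 312.72 K

312.72


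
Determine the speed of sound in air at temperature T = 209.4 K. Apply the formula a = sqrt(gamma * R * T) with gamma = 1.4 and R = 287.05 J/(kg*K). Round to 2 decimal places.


Step 1: gamma * R * T = 1.4 * 287.05 * 209.4 = 84151.578
Step 2: a = sqrt(84151.578) = 290.09 m/s

290.09


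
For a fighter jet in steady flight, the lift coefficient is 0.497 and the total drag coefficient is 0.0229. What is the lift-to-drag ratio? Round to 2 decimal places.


Step 1: L/D = CL / CD = 0.497 / 0.0229
Step 2: L/D = 21.70

21.70


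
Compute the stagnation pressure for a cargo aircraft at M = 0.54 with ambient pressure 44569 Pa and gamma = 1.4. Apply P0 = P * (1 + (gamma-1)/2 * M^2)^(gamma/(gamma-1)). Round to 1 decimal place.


Step 1: (gamma-1)/2 * M^2 = 0.2 * 0.2916 = 0.05832
Step 2: 1 + 0.05832 = 1.05832
Step 3: Exponent gamma/(gamma-1) = 3.5
Step 4: P0 = 44569 * 1.05832^3.5 = 54349.1 Pa

54349.1


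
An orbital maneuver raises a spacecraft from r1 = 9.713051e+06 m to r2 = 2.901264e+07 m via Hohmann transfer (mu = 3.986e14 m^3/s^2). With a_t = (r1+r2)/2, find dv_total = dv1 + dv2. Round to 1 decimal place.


Step 1: Transfer semi-major axis a_t = (9.713051e+06 + 2.901264e+07) / 2 = 1.936285e+07 m
Step 2: v1 (circular at r1) = sqrt(mu/r1) = 6406.06 m/s
Step 3: v_t1 = sqrt(mu*(2/r1 - 1/a_t)) = 7841.51 m/s
Step 4: dv1 = |7841.51 - 6406.06| = 1435.46 m/s
Step 5: v2 (circular at r2) = 3706.59 m/s, v_t2 = 2625.24 m/s
Step 6: dv2 = |3706.59 - 2625.24| = 1081.36 m/s
Step 7: Total delta-v = 1435.46 + 1081.36 = 2516.8 m/s

2516.8


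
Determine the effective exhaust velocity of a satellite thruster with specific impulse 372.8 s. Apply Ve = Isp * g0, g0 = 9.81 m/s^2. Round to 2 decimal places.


Step 1: Ve = Isp * g0 = 372.8 * 9.81
Step 2: Ve = 3657.17 m/s

3657.17


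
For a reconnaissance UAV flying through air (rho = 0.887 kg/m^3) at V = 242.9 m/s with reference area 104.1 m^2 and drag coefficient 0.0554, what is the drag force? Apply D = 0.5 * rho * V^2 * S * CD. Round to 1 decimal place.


Step 1: Dynamic pressure q = 0.5 * 0.887 * 242.9^2 = 26166.6818 Pa
Step 2: Drag D = q * S * CD = 26166.6818 * 104.1 * 0.0554
Step 3: D = 150906.9 N

150906.9


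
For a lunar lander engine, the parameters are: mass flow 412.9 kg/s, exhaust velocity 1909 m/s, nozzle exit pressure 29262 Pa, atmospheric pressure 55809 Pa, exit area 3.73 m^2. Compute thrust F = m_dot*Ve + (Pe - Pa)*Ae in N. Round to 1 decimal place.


Step 1: Momentum thrust = m_dot * Ve = 412.9 * 1909 = 788226.1 N
Step 2: Pressure thrust = (Pe - Pa) * Ae = (29262 - 55809) * 3.73 = -99020.31 N
Step 3: Total thrust F = 788226.1 + -99020.31 = 689205.8 N

689205.8


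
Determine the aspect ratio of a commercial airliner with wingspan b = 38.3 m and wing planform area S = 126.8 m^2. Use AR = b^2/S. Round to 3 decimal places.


Step 1: b^2 = 38.3^2 = 1466.89
Step 2: AR = 1466.89 / 126.8 = 11.569

11.569


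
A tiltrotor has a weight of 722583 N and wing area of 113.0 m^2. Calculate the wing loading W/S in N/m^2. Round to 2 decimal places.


Step 1: Wing loading = W / S = 722583 / 113.0
Step 2: Wing loading = 6394.54 N/m^2

6394.54


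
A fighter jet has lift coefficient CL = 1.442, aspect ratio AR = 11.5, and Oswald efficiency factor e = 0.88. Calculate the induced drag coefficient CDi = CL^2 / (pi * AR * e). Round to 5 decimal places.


Step 1: CL^2 = 1.442^2 = 2.079364
Step 2: pi * AR * e = 3.14159 * 11.5 * 0.88 = 31.792918
Step 3: CDi = 2.079364 / 31.792918 = 0.06540

0.06540


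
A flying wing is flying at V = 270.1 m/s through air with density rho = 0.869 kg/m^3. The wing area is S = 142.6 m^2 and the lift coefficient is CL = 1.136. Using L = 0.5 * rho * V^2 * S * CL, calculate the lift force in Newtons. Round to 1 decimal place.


Step 1: Calculate dynamic pressure q = 0.5 * 0.869 * 270.1^2 = 0.5 * 0.869 * 72954.01 = 31698.5173 Pa
Step 2: Multiply by wing area and lift coefficient: L = 31698.5173 * 142.6 * 1.136
Step 3: L = 4520208.5734 * 1.136 = 5134956.9 N

5134956.9


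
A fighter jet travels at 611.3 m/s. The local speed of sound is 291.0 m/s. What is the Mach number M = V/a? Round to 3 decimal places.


Step 1: M = V / a = 611.3 / 291.0
Step 2: M = 2.101

2.101


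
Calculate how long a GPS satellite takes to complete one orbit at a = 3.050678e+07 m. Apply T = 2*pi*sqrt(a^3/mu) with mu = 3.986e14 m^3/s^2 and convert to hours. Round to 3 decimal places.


Step 1: a^3 / mu = 2.839155e+22 / 3.986e14 = 7.122817e+07
Step 2: sqrt(7.122817e+07) = 8439.6786 s
Step 3: T = 2*pi * 8439.6786 = 53028.06 s
Step 4: T in hours = 53028.06 / 3600 = 14.730 hours

14.730


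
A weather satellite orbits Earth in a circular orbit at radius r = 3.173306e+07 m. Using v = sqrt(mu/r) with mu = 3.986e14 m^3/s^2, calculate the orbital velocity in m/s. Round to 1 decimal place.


Step 1: mu / r = 3.986e14 / 3.173306e+07 = 12561032.5635
Step 2: v = sqrt(12561032.5635) = 3544.2 m/s

3544.2


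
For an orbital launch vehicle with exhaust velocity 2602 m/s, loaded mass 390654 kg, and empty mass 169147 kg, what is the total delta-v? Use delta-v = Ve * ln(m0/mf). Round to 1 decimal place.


Step 1: Mass ratio m0/mf = 390654 / 169147 = 2.309553
Step 2: ln(2.309553) = 0.837054
Step 3: delta-v = 2602 * 0.837054 = 2178.0 m/s

2178.0


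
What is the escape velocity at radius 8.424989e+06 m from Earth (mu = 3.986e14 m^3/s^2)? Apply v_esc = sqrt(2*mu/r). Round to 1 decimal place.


Step 1: 2*mu/r = 2 * 3.986e14 / 8.424989e+06 = 94623268.9443
Step 2: v_esc = sqrt(94623268.9443) = 9727.4 m/s

9727.4


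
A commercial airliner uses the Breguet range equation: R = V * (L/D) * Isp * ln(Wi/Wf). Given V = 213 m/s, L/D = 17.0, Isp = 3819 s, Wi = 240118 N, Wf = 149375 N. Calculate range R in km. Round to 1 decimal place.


Step 1: Coefficient = V * (L/D) * Isp = 213 * 17.0 * 3819 = 13828599.0 m
Step 2: Wi/Wf = 240118 / 149375 = 1.607485
Step 3: ln(1.607485) = 0.474671
Step 4: R = 13828599.0 * 0.474671 = 6564028.6 m = 6564.0 km

6564.0


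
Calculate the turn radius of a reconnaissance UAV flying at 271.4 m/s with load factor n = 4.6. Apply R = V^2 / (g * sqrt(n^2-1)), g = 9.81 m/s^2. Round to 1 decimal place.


Step 1: V^2 = 271.4^2 = 73657.96
Step 2: n^2 - 1 = 4.6^2 - 1 = 20.16
Step 3: sqrt(20.16) = 4.489989
Step 4: R = 73657.96 / (9.81 * 4.489989) = 1672.3 m

1672.3


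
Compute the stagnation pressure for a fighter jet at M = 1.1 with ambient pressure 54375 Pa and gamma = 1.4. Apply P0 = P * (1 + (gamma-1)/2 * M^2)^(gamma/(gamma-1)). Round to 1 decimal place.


Step 1: (gamma-1)/2 * M^2 = 0.2 * 1.21 = 0.242
Step 2: 1 + 0.242 = 1.242
Step 3: Exponent gamma/(gamma-1) = 3.5
Step 4: P0 = 54375 * 1.242^3.5 = 116098.0 Pa

116098.0


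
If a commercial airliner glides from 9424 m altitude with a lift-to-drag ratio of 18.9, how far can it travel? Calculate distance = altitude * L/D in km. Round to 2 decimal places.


Step 1: Glide distance = altitude * L/D = 9424 * 18.9 = 178113.6 m
Step 2: Convert to km: 178113.6 / 1000 = 178.11 km

178.11


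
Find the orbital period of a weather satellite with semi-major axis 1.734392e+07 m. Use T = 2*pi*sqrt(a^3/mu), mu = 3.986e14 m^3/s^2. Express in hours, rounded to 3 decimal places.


Step 1: a^3 / mu = 5.217252e+21 / 3.986e14 = 1.308894e+07
Step 2: sqrt(1.308894e+07) = 3617.8641 s
Step 3: T = 2*pi * 3617.8641 = 22731.71 s
Step 4: T in hours = 22731.71 / 3600 = 6.314 hours

6.314


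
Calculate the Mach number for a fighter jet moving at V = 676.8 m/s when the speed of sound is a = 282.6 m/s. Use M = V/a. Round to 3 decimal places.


Step 1: M = V / a = 676.8 / 282.6
Step 2: M = 2.395

2.395


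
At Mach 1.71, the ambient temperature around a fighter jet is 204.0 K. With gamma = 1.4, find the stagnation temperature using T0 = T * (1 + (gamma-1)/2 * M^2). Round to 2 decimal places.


Step 1: (gamma-1)/2 = 0.2
Step 2: M^2 = 2.9241
Step 3: 1 + 0.2 * 2.9241 = 1.58482
Step 4: T0 = 204.0 * 1.58482 = 323.30 K

323.30


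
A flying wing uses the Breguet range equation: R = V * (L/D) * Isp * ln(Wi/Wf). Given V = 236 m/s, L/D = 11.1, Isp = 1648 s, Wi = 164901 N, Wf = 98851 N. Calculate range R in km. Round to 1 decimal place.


Step 1: Coefficient = V * (L/D) * Isp = 236 * 11.1 * 1648 = 4317100.8 m
Step 2: Wi/Wf = 164901 / 98851 = 1.668177
Step 3: ln(1.668177) = 0.511732
Step 4: R = 4317100.8 * 0.511732 = 2209197.0 m = 2209.2 km

2209.2


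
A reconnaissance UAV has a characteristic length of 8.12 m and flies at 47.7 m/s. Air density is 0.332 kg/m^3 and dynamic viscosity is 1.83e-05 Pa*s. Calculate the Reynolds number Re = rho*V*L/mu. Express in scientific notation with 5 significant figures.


Step 1: Numerator = rho * V * L = 0.332 * 47.7 * 8.12 = 128.591568
Step 2: Re = 128.591568 / 1.83e-05
Step 3: Re = 7.0269e+06

7.0269e+06


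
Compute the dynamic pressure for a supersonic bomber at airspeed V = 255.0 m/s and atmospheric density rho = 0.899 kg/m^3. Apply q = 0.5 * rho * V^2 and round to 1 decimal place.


Step 1: V^2 = 255.0^2 = 65025.0
Step 2: q = 0.5 * 0.899 * 65025.0
Step 3: q = 29228.7 Pa

29228.7


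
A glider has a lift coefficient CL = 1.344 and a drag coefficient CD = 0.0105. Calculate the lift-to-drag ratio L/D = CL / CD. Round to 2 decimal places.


Step 1: L/D = CL / CD = 1.344 / 0.0105
Step 2: L/D = 128.00

128.00


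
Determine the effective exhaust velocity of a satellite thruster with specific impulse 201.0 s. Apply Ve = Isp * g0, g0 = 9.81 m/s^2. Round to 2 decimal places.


Step 1: Ve = Isp * g0 = 201.0 * 9.81
Step 2: Ve = 1971.81 m/s

1971.81


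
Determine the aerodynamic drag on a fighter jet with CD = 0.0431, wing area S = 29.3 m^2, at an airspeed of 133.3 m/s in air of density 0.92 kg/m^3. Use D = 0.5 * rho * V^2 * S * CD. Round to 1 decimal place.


Step 1: Dynamic pressure q = 0.5 * 0.92 * 133.3^2 = 8173.6894 Pa
Step 2: Drag D = q * S * CD = 8173.6894 * 29.3 * 0.0431
Step 3: D = 10322.0 N

10322.0


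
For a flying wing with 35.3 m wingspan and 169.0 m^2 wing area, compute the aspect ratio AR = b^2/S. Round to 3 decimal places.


Step 1: b^2 = 35.3^2 = 1246.09
Step 2: AR = 1246.09 / 169.0 = 7.373

7.373


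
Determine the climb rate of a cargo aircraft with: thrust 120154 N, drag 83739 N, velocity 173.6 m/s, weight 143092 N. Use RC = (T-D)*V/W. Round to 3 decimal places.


Step 1: Excess thrust = T - D = 120154 - 83739 = 36415 N
Step 2: Excess power = 36415 * 173.6 = 6321644.0 W
Step 3: RC = 6321644.0 / 143092 = 44.179 m/s

44.179


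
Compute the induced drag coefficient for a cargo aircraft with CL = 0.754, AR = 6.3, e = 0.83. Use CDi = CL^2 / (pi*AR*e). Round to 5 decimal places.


Step 1: CL^2 = 0.754^2 = 0.568516
Step 2: pi * AR * e = 3.14159 * 6.3 * 0.83 = 16.427388
Step 3: CDi = 0.568516 / 16.427388 = 0.03461

0.03461


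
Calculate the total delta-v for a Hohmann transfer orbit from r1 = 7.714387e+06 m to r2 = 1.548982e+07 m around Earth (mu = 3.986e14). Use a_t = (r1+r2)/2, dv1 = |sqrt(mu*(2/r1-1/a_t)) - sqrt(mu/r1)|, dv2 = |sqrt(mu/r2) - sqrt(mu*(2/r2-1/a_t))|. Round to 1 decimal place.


Step 1: Transfer semi-major axis a_t = (7.714387e+06 + 1.548982e+07) / 2 = 1.160210e+07 m
Step 2: v1 (circular at r1) = sqrt(mu/r1) = 7188.16 m/s
Step 3: v_t1 = sqrt(mu*(2/r1 - 1/a_t)) = 8305.63 m/s
Step 4: dv1 = |8305.63 - 7188.16| = 1117.47 m/s
Step 5: v2 (circular at r2) = 5072.77 m/s, v_t2 = 4136.45 m/s
Step 6: dv2 = |5072.77 - 4136.45| = 936.32 m/s
Step 7: Total delta-v = 1117.47 + 936.32 = 2053.8 m/s

2053.8


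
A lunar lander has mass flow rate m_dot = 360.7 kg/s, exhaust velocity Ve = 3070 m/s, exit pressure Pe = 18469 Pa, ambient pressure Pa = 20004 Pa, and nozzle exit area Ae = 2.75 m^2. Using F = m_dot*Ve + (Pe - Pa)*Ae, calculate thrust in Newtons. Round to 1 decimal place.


Step 1: Momentum thrust = m_dot * Ve = 360.7 * 3070 = 1107349.0 N
Step 2: Pressure thrust = (Pe - Pa) * Ae = (18469 - 20004) * 2.75 = -4221.25 N
Step 3: Total thrust F = 1107349.0 + -4221.25 = 1103127.8 N

1103127.8


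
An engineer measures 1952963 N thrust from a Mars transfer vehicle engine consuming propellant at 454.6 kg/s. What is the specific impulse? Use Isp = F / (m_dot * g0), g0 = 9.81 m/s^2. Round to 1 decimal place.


Step 1: m_dot * g0 = 454.6 * 9.81 = 4459.63
Step 2: Isp = 1952963 / 4459.63 = 437.9 s

437.9


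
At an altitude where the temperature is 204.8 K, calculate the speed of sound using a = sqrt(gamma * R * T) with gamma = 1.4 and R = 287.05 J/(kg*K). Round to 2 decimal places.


Step 1: gamma * R * T = 1.4 * 287.05 * 204.8 = 82302.976
Step 2: a = sqrt(82302.976) = 286.88 m/s

286.88


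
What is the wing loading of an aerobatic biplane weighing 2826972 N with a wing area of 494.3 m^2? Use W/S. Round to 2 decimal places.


Step 1: Wing loading = W / S = 2826972 / 494.3
Step 2: Wing loading = 5719.14 N/m^2

5719.14


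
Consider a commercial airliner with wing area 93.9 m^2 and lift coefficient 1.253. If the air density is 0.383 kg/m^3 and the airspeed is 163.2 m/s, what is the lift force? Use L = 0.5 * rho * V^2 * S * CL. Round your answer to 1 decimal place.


Step 1: Calculate dynamic pressure q = 0.5 * 0.383 * 163.2^2 = 0.5 * 0.383 * 26634.24 = 5100.457 Pa
Step 2: Multiply by wing area and lift coefficient: L = 5100.457 * 93.9 * 1.253
Step 3: L = 478932.9085 * 1.253 = 600102.9 N

600102.9


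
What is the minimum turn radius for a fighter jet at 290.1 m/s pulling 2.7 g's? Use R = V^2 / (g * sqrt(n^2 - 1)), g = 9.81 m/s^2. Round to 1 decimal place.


Step 1: V^2 = 290.1^2 = 84158.01
Step 2: n^2 - 1 = 2.7^2 - 1 = 6.29
Step 3: sqrt(6.29) = 2.507987
Step 4: R = 84158.01 / (9.81 * 2.507987) = 3420.6 m

3420.6


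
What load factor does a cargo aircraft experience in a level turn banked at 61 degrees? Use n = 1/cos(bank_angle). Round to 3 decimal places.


Step 1: Convert 61 degrees to radians = 1.064651
Step 2: cos(61 deg) = 0.48481
Step 3: n = 1 / 0.48481 = 2.063

2.063


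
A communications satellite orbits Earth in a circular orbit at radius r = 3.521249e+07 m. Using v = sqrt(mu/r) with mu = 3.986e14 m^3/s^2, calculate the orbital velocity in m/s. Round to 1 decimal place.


Step 1: mu / r = 3.986e14 / 3.521249e+07 = 11319847.0202
Step 2: v = sqrt(11319847.0202) = 3364.5 m/s

3364.5


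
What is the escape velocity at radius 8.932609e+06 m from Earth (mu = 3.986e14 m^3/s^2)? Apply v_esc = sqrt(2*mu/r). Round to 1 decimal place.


Step 1: 2*mu/r = 2 * 3.986e14 / 8.932609e+06 = 89246042.2257
Step 2: v_esc = sqrt(89246042.2257) = 9447.0 m/s

9447.0


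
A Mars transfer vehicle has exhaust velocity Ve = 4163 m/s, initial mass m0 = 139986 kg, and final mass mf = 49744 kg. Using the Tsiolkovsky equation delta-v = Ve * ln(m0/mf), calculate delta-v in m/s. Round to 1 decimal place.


Step 1: Mass ratio m0/mf = 139986 / 49744 = 2.814128
Step 2: ln(2.814128) = 1.034653
Step 3: delta-v = 4163 * 1.034653 = 4307.3 m/s

4307.3


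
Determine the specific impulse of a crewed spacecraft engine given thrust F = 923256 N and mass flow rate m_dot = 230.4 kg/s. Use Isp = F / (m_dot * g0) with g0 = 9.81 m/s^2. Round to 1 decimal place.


Step 1: m_dot * g0 = 230.4 * 9.81 = 2260.22
Step 2: Isp = 923256 / 2260.22 = 408.5 s

408.5


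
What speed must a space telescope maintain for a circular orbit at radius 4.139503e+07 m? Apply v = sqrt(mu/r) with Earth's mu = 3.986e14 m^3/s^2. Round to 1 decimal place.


Step 1: mu / r = 3.986e14 / 4.139503e+07 = 9629175.2899
Step 2: v = sqrt(9629175.2899) = 3103.1 m/s

3103.1


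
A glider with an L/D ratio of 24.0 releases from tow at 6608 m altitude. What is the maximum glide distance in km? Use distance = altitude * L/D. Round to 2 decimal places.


Step 1: Glide distance = altitude * L/D = 6608 * 24.0 = 158592.0 m
Step 2: Convert to km: 158592.0 / 1000 = 158.59 km

158.59


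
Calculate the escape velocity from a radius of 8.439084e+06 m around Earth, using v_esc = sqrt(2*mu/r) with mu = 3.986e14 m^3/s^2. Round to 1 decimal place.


Step 1: 2*mu/r = 2 * 3.986e14 / 8.439084e+06 = 94465228.6907
Step 2: v_esc = sqrt(94465228.6907) = 9719.3 m/s

9719.3


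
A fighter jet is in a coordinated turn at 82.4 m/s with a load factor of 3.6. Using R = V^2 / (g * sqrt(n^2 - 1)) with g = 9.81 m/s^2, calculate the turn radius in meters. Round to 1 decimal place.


Step 1: V^2 = 82.4^2 = 6789.76
Step 2: n^2 - 1 = 3.6^2 - 1 = 11.96
Step 3: sqrt(11.96) = 3.458323
Step 4: R = 6789.76 / (9.81 * 3.458323) = 200.1 m

200.1


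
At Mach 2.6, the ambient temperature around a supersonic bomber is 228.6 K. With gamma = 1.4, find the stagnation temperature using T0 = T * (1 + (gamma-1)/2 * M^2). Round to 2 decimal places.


Step 1: (gamma-1)/2 = 0.2
Step 2: M^2 = 6.76
Step 3: 1 + 0.2 * 6.76 = 2.352
Step 4: T0 = 228.6 * 2.352 = 537.67 K

537.67


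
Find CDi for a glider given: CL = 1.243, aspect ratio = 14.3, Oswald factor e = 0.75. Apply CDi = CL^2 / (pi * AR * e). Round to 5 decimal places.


Step 1: CL^2 = 1.243^2 = 1.545049
Step 2: pi * AR * e = 3.14159 * 14.3 * 0.75 = 33.693581
Step 3: CDi = 1.545049 / 33.693581 = 0.04586

0.04586


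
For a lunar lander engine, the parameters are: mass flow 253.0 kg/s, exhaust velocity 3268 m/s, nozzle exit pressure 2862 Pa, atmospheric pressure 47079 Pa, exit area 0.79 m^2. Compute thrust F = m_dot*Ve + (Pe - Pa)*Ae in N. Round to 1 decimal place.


Step 1: Momentum thrust = m_dot * Ve = 253.0 * 3268 = 826804.0 N
Step 2: Pressure thrust = (Pe - Pa) * Ae = (2862 - 47079) * 0.79 = -34931.43 N
Step 3: Total thrust F = 826804.0 + -34931.43 = 791872.6 N

791872.6


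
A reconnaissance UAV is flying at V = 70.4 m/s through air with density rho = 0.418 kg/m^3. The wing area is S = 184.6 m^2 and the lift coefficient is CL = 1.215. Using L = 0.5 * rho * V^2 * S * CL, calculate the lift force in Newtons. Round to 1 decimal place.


Step 1: Calculate dynamic pressure q = 0.5 * 0.418 * 70.4^2 = 0.5 * 0.418 * 4956.16 = 1035.8374 Pa
Step 2: Multiply by wing area and lift coefficient: L = 1035.8374 * 184.6 * 1.215
Step 3: L = 191215.5914 * 1.215 = 232326.9 N

232326.9


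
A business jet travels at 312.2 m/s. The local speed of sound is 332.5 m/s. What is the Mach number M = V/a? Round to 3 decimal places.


Step 1: M = V / a = 312.2 / 332.5
Step 2: M = 0.939

0.939


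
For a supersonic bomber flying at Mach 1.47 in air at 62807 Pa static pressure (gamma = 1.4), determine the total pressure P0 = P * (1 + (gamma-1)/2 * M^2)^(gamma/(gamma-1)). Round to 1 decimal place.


Step 1: (gamma-1)/2 * M^2 = 0.2 * 2.1609 = 0.43218
Step 2: 1 + 0.43218 = 1.43218
Step 3: Exponent gamma/(gamma-1) = 3.5
Step 4: P0 = 62807 * 1.43218^3.5 = 220800.3 Pa

220800.3


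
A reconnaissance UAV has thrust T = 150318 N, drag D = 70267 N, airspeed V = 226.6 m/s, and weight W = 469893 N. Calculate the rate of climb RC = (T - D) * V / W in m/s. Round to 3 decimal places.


Step 1: Excess thrust = T - D = 150318 - 70267 = 80051 N
Step 2: Excess power = 80051 * 226.6 = 18139556.6 W
Step 3: RC = 18139556.6 / 469893 = 38.604 m/s

38.604


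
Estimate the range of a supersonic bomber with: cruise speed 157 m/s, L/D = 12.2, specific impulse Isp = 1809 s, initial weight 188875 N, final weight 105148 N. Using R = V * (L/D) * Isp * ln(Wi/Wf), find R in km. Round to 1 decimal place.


Step 1: Coefficient = V * (L/D) * Isp = 157 * 12.2 * 1809 = 3464958.6 m
Step 2: Wi/Wf = 188875 / 105148 = 1.796278
Step 3: ln(1.796278) = 0.585717
Step 4: R = 3464958.6 * 0.585717 = 2029483.6 m = 2029.5 km

2029.5


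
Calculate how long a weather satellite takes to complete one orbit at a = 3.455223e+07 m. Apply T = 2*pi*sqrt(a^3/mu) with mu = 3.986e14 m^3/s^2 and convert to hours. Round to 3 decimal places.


Step 1: a^3 / mu = 4.125041e+22 / 3.986e14 = 1.034882e+08
Step 2: sqrt(1.034882e+08) = 10172.9164 s
Step 3: T = 2*pi * 10172.9164 = 63918.32 s
Step 4: T in hours = 63918.32 / 3600 = 17.755 hours

17.755


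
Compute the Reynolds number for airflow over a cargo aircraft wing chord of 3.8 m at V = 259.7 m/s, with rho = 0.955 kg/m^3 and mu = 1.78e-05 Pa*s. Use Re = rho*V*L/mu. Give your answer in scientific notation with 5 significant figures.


Step 1: Numerator = rho * V * L = 0.955 * 259.7 * 3.8 = 942.4513
Step 2: Re = 942.4513 / 1.78e-05
Step 3: Re = 5.2947e+07

5.2947e+07


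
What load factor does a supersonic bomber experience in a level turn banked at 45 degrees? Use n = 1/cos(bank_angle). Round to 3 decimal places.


Step 1: Convert 45 degrees to radians = 0.785398
Step 2: cos(45 deg) = 0.707107
Step 3: n = 1 / 0.707107 = 1.414

1.414


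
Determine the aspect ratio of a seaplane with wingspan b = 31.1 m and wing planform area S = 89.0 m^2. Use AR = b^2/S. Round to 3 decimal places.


Step 1: b^2 = 31.1^2 = 967.21
Step 2: AR = 967.21 / 89.0 = 10.868

10.868


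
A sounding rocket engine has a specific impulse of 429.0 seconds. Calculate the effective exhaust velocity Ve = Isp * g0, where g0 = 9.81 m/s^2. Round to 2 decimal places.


Step 1: Ve = Isp * g0 = 429.0 * 9.81
Step 2: Ve = 4208.49 m/s

4208.49


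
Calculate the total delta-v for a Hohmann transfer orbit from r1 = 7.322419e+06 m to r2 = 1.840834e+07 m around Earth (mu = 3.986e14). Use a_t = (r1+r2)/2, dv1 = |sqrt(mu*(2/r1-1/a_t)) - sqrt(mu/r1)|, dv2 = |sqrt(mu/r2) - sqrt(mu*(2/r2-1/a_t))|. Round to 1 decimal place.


Step 1: Transfer semi-major axis a_t = (7.322419e+06 + 1.840834e+07) / 2 = 1.286538e+07 m
Step 2: v1 (circular at r1) = sqrt(mu/r1) = 7378.05 m/s
Step 3: v_t1 = sqrt(mu*(2/r1 - 1/a_t)) = 8825.46 m/s
Step 4: dv1 = |8825.46 - 7378.05| = 1447.41 m/s
Step 5: v2 (circular at r2) = 4653.3 m/s, v_t2 = 3510.57 m/s
Step 6: dv2 = |4653.3 - 3510.57| = 1142.74 m/s
Step 7: Total delta-v = 1447.41 + 1142.74 = 2590.1 m/s

2590.1


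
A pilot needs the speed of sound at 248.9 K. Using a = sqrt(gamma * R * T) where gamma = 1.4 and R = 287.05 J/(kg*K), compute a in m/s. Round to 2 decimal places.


Step 1: gamma * R * T = 1.4 * 287.05 * 248.9 = 100025.443
Step 2: a = sqrt(100025.443) = 316.27 m/s

316.27


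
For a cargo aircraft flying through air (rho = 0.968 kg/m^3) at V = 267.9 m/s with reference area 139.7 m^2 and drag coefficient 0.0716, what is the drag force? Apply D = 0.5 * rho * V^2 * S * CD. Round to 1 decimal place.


Step 1: Dynamic pressure q = 0.5 * 0.968 * 267.9^2 = 34736.8784 Pa
Step 2: Drag D = q * S * CD = 34736.8784 * 139.7 * 0.0716
Step 3: D = 347456.3 N

347456.3


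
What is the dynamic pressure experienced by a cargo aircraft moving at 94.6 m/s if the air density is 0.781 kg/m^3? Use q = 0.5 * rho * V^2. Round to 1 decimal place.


Step 1: V^2 = 94.6^2 = 8949.16
Step 2: q = 0.5 * 0.781 * 8949.16
Step 3: q = 3494.6 Pa

3494.6


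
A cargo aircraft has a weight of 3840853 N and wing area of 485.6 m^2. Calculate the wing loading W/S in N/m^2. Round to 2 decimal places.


Step 1: Wing loading = W / S = 3840853 / 485.6
Step 2: Wing loading = 7909.50 N/m^2

7909.50


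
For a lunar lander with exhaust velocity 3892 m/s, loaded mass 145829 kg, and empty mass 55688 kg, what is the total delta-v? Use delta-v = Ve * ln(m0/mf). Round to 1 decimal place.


Step 1: Mass ratio m0/mf = 145829 / 55688 = 2.618679
Step 2: ln(2.618679) = 0.96267
Step 3: delta-v = 3892 * 0.96267 = 3746.7 m/s

3746.7


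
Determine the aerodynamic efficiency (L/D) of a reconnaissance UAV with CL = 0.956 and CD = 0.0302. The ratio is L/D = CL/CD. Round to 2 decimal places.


Step 1: L/D = CL / CD = 0.956 / 0.0302
Step 2: L/D = 31.66

31.66


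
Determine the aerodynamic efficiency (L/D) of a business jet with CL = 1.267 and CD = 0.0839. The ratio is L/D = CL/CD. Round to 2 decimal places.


Step 1: L/D = CL / CD = 1.267 / 0.0839
Step 2: L/D = 15.10

15.10


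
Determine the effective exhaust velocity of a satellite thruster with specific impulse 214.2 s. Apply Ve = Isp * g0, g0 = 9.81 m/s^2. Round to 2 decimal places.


Step 1: Ve = Isp * g0 = 214.2 * 9.81
Step 2: Ve = 2101.30 m/s

2101.30


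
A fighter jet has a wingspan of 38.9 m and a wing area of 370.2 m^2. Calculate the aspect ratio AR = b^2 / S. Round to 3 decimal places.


Step 1: b^2 = 38.9^2 = 1513.21
Step 2: AR = 1513.21 / 370.2 = 4.088

4.088


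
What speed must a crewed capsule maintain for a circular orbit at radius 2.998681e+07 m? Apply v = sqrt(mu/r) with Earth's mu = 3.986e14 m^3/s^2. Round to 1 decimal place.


Step 1: mu / r = 3.986e14 / 2.998681e+07 = 13292510.9406
Step 2: v = sqrt(13292510.9406) = 3645.9 m/s

3645.9


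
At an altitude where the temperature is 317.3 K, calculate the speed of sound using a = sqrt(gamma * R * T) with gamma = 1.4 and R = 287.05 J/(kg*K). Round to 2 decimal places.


Step 1: gamma * R * T = 1.4 * 287.05 * 317.3 = 127513.351
Step 2: a = sqrt(127513.351) = 357.09 m/s

357.09


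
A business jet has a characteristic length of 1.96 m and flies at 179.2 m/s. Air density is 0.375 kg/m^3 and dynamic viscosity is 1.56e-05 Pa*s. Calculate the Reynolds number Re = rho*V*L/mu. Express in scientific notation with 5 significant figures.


Step 1: Numerator = rho * V * L = 0.375 * 179.2 * 1.96 = 131.712
Step 2: Re = 131.712 / 1.56e-05
Step 3: Re = 8.4431e+06

8.4431e+06


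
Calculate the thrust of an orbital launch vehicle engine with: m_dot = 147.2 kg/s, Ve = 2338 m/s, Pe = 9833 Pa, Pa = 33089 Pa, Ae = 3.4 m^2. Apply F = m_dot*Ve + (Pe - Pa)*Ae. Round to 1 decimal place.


Step 1: Momentum thrust = m_dot * Ve = 147.2 * 2338 = 344153.6 N
Step 2: Pressure thrust = (Pe - Pa) * Ae = (9833 - 33089) * 3.4 = -79070.4 N
Step 3: Total thrust F = 344153.6 + -79070.4 = 265083.2 N

265083.2


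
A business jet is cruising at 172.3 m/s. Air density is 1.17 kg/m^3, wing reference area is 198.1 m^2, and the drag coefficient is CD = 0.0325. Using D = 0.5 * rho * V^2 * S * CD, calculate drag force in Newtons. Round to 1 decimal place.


Step 1: Dynamic pressure q = 0.5 * 1.17 * 172.3^2 = 17367.0647 Pa
Step 2: Drag D = q * S * CD = 17367.0647 * 198.1 * 0.0325
Step 3: D = 111813.5 N

111813.5


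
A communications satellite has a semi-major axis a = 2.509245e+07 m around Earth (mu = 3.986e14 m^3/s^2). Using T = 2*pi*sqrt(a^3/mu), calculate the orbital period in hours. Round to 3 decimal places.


Step 1: a^3 / mu = 1.579899e+22 / 3.986e14 = 3.963619e+07
Step 2: sqrt(3.963619e+07) = 6295.728 s
Step 3: T = 2*pi * 6295.728 = 39557.23 s
Step 4: T in hours = 39557.23 / 3600 = 10.988 hours

10.988


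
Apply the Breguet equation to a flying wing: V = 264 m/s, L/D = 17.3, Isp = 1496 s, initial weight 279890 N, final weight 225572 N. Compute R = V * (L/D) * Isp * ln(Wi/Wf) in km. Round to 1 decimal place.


Step 1: Coefficient = V * (L/D) * Isp = 264 * 17.3 * 1496 = 6832531.2 m
Step 2: Wi/Wf = 279890 / 225572 = 1.240801
Step 3: ln(1.240801) = 0.215757
Step 4: R = 6832531.2 * 0.215757 = 1474168.3 m = 1474.2 km

1474.2


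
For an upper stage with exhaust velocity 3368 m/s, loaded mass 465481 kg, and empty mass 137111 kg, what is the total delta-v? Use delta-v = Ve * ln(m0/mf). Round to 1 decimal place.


Step 1: Mass ratio m0/mf = 465481 / 137111 = 3.394921
Step 2: ln(3.394921) = 1.22228
Step 3: delta-v = 3368 * 1.22228 = 4116.6 m/s

4116.6


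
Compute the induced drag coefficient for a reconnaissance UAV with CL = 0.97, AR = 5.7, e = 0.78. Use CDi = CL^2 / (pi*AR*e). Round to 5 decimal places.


Step 1: CL^2 = 0.97^2 = 0.9409
Step 2: pi * AR * e = 3.14159 * 5.7 * 0.78 = 13.967521
Step 3: CDi = 0.9409 / 13.967521 = 0.06736

0.06736


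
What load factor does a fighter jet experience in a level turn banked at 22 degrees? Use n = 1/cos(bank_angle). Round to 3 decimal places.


Step 1: Convert 22 degrees to radians = 0.383972
Step 2: cos(22 deg) = 0.927184
Step 3: n = 1 / 0.927184 = 1.079

1.079


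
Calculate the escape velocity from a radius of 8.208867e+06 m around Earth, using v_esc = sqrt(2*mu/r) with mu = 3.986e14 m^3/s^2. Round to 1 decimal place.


Step 1: 2*mu/r = 2 * 3.986e14 / 8.208867e+06 = 97114498.2615
Step 2: v_esc = sqrt(97114498.2615) = 9854.7 m/s

9854.7


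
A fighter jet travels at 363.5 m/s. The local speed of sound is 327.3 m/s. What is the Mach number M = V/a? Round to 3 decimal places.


Step 1: M = V / a = 363.5 / 327.3
Step 2: M = 1.111

1.111


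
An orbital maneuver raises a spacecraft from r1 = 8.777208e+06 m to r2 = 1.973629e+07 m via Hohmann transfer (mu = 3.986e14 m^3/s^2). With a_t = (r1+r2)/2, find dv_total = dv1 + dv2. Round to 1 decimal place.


Step 1: Transfer semi-major axis a_t = (8.777208e+06 + 1.973629e+07) / 2 = 1.425675e+07 m
Step 2: v1 (circular at r1) = sqrt(mu/r1) = 6738.92 m/s
Step 3: v_t1 = sqrt(mu*(2/r1 - 1/a_t)) = 7928.9 m/s
Step 4: dv1 = |7928.9 - 6738.92| = 1189.98 m/s
Step 5: v2 (circular at r2) = 4494.03 m/s, v_t2 = 3526.17 m/s
Step 6: dv2 = |4494.03 - 3526.17| = 967.85 m/s
Step 7: Total delta-v = 1189.98 + 967.85 = 2157.8 m/s

2157.8


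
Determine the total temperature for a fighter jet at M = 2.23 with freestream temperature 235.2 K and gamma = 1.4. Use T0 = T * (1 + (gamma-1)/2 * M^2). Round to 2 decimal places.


Step 1: (gamma-1)/2 = 0.2
Step 2: M^2 = 4.9729
Step 3: 1 + 0.2 * 4.9729 = 1.99458
Step 4: T0 = 235.2 * 1.99458 = 469.13 K

469.13


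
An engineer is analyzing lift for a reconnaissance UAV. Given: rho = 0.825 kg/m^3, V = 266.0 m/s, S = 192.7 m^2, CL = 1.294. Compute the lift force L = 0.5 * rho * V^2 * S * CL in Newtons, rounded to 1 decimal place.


Step 1: Calculate dynamic pressure q = 0.5 * 0.825 * 266.0^2 = 0.5 * 0.825 * 70756.0 = 29186.85 Pa
Step 2: Multiply by wing area and lift coefficient: L = 29186.85 * 192.7 * 1.294
Step 3: L = 5624305.995 * 1.294 = 7277852.0 N

7277852.0


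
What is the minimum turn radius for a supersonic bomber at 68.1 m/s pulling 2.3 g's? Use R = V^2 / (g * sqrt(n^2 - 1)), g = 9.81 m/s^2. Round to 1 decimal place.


Step 1: V^2 = 68.1^2 = 4637.61
Step 2: n^2 - 1 = 2.3^2 - 1 = 4.29
Step 3: sqrt(4.29) = 2.071232
Step 4: R = 4637.61 / (9.81 * 2.071232) = 228.2 m

228.2


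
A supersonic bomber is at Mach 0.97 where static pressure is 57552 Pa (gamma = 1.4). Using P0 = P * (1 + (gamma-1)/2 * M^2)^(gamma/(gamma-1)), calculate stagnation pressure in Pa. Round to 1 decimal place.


Step 1: (gamma-1)/2 * M^2 = 0.2 * 0.9409 = 0.18818
Step 2: 1 + 0.18818 = 1.18818
Step 3: Exponent gamma/(gamma-1) = 3.5
Step 4: P0 = 57552 * 1.18818^3.5 = 105232.1 Pa

105232.1


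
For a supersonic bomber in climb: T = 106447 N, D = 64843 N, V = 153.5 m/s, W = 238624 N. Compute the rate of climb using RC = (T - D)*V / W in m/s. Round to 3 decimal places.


Step 1: Excess thrust = T - D = 106447 - 64843 = 41604 N
Step 2: Excess power = 41604 * 153.5 = 6386214.0 W
Step 3: RC = 6386214.0 / 238624 = 26.763 m/s

26.763


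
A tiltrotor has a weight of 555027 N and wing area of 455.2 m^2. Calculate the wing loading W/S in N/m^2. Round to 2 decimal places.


Step 1: Wing loading = W / S = 555027 / 455.2
Step 2: Wing loading = 1219.30 N/m^2

1219.30


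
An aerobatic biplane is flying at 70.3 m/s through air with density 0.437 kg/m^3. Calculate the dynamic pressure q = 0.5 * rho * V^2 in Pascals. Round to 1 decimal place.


Step 1: V^2 = 70.3^2 = 4942.09
Step 2: q = 0.5 * 0.437 * 4942.09
Step 3: q = 1079.8 Pa

1079.8


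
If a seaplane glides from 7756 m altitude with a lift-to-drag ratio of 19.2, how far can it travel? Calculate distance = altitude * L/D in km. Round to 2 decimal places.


Step 1: Glide distance = altitude * L/D = 7756 * 19.2 = 148915.2 m
Step 2: Convert to km: 148915.2 / 1000 = 148.92 km

148.92


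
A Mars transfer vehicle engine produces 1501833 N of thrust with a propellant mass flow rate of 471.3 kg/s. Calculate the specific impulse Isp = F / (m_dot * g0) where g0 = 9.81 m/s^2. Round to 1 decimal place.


Step 1: m_dot * g0 = 471.3 * 9.81 = 4623.45
Step 2: Isp = 1501833 / 4623.45 = 324.8 s

324.8


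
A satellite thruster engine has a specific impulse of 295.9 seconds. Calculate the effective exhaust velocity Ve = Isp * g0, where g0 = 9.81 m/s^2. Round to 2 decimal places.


Step 1: Ve = Isp * g0 = 295.9 * 9.81
Step 2: Ve = 2902.78 m/s

2902.78


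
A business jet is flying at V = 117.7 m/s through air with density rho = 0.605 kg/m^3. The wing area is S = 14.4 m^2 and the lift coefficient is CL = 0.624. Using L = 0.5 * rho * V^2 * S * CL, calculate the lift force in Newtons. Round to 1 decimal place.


Step 1: Calculate dynamic pressure q = 0.5 * 0.605 * 117.7^2 = 0.5 * 0.605 * 13853.29 = 4190.6202 Pa
Step 2: Multiply by wing area and lift coefficient: L = 4190.6202 * 14.4 * 0.624
Step 3: L = 60344.9312 * 0.624 = 37655.2 N

37655.2


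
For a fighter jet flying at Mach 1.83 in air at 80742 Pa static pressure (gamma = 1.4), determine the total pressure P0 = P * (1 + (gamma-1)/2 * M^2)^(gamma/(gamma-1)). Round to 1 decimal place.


Step 1: (gamma-1)/2 * M^2 = 0.2 * 3.3489 = 0.66978
Step 2: 1 + 0.66978 = 1.66978
Step 3: Exponent gamma/(gamma-1) = 3.5
Step 4: P0 = 80742 * 1.66978^3.5 = 485743.4 Pa

485743.4


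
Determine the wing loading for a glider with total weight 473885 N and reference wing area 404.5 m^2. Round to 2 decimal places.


Step 1: Wing loading = W / S = 473885 / 404.5
Step 2: Wing loading = 1171.53 N/m^2

1171.53


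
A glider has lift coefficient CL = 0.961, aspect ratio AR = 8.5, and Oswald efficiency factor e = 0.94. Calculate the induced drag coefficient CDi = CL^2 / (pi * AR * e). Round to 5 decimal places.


Step 1: CL^2 = 0.961^2 = 0.923521
Step 2: pi * AR * e = 3.14159 * 8.5 * 0.94 = 25.101325
Step 3: CDi = 0.923521 / 25.101325 = 0.03679

0.03679


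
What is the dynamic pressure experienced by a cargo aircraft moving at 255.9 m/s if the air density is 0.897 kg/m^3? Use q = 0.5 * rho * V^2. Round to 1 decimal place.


Step 1: V^2 = 255.9^2 = 65484.81
Step 2: q = 0.5 * 0.897 * 65484.81
Step 3: q = 29369.9 Pa

29369.9


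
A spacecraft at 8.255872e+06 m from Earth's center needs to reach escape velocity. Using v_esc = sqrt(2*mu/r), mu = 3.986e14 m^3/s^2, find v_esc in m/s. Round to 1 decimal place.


Step 1: 2*mu/r = 2 * 3.986e14 / 8.255872e+06 = 96561574.5981
Step 2: v_esc = sqrt(96561574.5981) = 9826.6 m/s

9826.6


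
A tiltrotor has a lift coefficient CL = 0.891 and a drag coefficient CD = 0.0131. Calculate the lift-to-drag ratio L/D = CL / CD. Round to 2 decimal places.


Step 1: L/D = CL / CD = 0.891 / 0.0131
Step 2: L/D = 68.02

68.02


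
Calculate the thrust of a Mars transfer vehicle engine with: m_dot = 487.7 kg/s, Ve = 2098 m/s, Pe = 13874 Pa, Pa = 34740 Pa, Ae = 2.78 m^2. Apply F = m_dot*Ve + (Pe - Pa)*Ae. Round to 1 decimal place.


Step 1: Momentum thrust = m_dot * Ve = 487.7 * 2098 = 1023194.6 N
Step 2: Pressure thrust = (Pe - Pa) * Ae = (13874 - 34740) * 2.78 = -58007.48 N
Step 3: Total thrust F = 1023194.6 + -58007.48 = 965187.1 N

965187.1


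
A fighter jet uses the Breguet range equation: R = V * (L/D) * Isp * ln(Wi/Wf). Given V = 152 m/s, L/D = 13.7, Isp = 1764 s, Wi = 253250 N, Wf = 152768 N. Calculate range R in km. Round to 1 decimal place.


Step 1: Coefficient = V * (L/D) * Isp = 152 * 13.7 * 1764 = 3673353.6 m
Step 2: Wi/Wf = 253250 / 152768 = 1.657742
Step 3: ln(1.657742) = 0.505457
Step 4: R = 3673353.6 * 0.505457 = 1856721.2 m = 1856.7 km

1856.7


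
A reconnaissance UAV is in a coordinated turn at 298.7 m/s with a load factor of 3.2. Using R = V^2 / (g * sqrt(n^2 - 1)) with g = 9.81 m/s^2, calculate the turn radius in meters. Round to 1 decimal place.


Step 1: V^2 = 298.7^2 = 89221.69
Step 2: n^2 - 1 = 3.2^2 - 1 = 9.24
Step 3: sqrt(9.24) = 3.039737
Step 4: R = 89221.69 / (9.81 * 3.039737) = 2992.0 m

2992.0


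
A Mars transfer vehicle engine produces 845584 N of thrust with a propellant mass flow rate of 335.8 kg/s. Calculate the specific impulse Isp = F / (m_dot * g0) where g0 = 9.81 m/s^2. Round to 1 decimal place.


Step 1: m_dot * g0 = 335.8 * 9.81 = 3294.2
Step 2: Isp = 845584 / 3294.2 = 256.7 s

256.7


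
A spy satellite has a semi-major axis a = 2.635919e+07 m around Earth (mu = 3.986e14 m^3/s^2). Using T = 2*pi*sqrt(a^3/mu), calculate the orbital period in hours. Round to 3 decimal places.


Step 1: a^3 / mu = 1.831455e+22 / 3.986e14 = 4.594718e+07
Step 2: sqrt(4.594718e+07) = 6778.4351 s
Step 3: T = 2*pi * 6778.4351 = 42590.16 s
Step 4: T in hours = 42590.16 / 3600 = 11.831 hours

11.831


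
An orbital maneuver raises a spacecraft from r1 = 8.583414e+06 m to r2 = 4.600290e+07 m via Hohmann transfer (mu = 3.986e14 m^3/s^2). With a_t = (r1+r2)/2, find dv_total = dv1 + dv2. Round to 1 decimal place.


Step 1: Transfer semi-major axis a_t = (8.583414e+06 + 4.600290e+07) / 2 = 2.729316e+07 m
Step 2: v1 (circular at r1) = sqrt(mu/r1) = 6814.57 m/s
Step 3: v_t1 = sqrt(mu*(2/r1 - 1/a_t)) = 8847.17 m/s
Step 4: dv1 = |8847.17 - 6814.57| = 2032.6 m/s
Step 5: v2 (circular at r2) = 2943.58 m/s, v_t2 = 1650.74 m/s
Step 6: dv2 = |2943.58 - 1650.74| = 1292.84 m/s
Step 7: Total delta-v = 2032.6 + 1292.84 = 3325.4 m/s

3325.4


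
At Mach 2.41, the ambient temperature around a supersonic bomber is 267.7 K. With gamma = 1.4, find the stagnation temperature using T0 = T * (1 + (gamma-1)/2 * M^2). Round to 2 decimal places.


Step 1: (gamma-1)/2 = 0.2
Step 2: M^2 = 5.8081
Step 3: 1 + 0.2 * 5.8081 = 2.16162
Step 4: T0 = 267.7 * 2.16162 = 578.67 K

578.67


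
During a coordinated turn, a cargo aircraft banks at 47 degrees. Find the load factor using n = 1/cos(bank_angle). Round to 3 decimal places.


Step 1: Convert 47 degrees to radians = 0.820305
Step 2: cos(47 deg) = 0.681998
Step 3: n = 1 / 0.681998 = 1.466

1.466


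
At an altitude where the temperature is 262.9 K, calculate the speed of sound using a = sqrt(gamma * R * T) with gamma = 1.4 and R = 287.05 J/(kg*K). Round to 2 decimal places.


Step 1: gamma * R * T = 1.4 * 287.05 * 262.9 = 105651.623
Step 2: a = sqrt(105651.623) = 325.04 m/s

325.04


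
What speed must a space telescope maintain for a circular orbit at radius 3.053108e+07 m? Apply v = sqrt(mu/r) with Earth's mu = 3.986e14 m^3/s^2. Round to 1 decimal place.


Step 1: mu / r = 3.986e14 / 3.053108e+07 = 13055548.6409
Step 2: v = sqrt(13055548.6409) = 3613.2 m/s

3613.2


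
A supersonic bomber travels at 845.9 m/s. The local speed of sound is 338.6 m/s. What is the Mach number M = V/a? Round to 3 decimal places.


Step 1: M = V / a = 845.9 / 338.6
Step 2: M = 2.498

2.498
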